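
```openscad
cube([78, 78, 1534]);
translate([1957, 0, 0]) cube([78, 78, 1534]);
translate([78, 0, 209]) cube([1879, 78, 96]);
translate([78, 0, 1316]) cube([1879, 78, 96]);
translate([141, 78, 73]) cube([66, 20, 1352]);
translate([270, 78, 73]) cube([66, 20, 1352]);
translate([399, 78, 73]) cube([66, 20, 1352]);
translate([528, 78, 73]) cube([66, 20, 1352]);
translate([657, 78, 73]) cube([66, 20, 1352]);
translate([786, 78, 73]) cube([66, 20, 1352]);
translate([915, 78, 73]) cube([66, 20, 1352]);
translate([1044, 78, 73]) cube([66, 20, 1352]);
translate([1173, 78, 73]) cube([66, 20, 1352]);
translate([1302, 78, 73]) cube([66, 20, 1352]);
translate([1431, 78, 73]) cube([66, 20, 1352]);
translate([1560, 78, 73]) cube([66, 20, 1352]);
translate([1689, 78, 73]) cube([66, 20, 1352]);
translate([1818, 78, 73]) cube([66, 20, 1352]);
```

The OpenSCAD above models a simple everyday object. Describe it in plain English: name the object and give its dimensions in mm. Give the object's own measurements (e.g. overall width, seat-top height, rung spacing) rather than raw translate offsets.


A fence section. Two 78×78 mm posts, 1534 mm tall, stand on the floor with a clear span of 1879 mm between their inner faces. Two horizontal rails of 78×96 mm section span the gap between the posts with their undersides at z = 209 mm and z = 1316 mm, flush with the posts' −y face. 14 pickets, each 66 mm wide, 20 mm thick and 1352 mm tall, are fixed to the +y face of the rails with their bottoms at z = 73 mm, spaced across the span with a 63 mm gap after the −x post and between neighbouring pickets, with 73 mm left before the +x post.


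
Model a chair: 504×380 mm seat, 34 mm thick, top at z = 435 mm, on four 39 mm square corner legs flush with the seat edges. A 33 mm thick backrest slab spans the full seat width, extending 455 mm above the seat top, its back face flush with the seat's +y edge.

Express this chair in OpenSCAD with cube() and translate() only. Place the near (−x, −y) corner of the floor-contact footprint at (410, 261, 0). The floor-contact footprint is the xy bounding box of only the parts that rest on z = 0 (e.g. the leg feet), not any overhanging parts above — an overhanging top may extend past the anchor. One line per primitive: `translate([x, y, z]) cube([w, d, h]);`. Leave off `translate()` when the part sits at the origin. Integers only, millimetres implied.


// leg_h = 435 - 34 = 401
translate([410, 261, 401]) cube([504, 380, 34]);
translate([410, 261, 0]) cube([39, 39, 401]);
translate([875, 261, 0]) cube([39, 39, 401]);
translate([410, 602, 0]) cube([39, 39, 401]);
translate([875, 602, 0]) cube([39, 39, 401]);
translate([410, 608, 435]) cube([504, 33, 455]);


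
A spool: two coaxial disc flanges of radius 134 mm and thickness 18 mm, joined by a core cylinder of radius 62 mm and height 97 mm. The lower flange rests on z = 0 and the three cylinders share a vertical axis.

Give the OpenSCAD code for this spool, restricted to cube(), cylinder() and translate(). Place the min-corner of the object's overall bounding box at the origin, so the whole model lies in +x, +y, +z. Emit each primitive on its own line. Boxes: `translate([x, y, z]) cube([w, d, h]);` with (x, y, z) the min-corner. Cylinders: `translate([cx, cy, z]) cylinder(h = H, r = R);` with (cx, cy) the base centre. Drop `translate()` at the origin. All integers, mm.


translate([134, 134, 0]) cylinder(h = 18, r = 134);
translate([134, 134, 18]) cylinder(h = 97, r = 62);
translate([134, 134, 115]) cylinder(h = 18, r = 134);


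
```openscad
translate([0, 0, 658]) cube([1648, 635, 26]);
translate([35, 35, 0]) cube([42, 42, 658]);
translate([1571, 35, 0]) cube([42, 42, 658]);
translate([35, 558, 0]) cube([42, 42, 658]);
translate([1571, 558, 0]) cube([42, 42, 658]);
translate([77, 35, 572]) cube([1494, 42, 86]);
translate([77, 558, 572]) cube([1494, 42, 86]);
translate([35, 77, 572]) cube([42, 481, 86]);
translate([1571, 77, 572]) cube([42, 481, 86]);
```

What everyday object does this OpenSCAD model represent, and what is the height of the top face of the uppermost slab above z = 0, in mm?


A table. The table height is 684 mm.

A 1648×635×26 slab sits at z = 658 on four 42 mm square posts — a table. The top surface is at 658 + 26 = 684 mm.


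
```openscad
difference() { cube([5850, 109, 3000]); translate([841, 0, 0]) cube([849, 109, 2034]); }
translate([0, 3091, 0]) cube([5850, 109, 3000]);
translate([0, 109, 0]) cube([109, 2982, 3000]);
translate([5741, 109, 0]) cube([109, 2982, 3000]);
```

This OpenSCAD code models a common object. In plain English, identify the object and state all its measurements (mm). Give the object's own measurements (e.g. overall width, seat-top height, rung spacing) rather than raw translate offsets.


A single room: four walls, each 3000 mm tall and 109 mm thick, enclosing an outside footprint 5850×3200 mm (x × y), no floor or roof. The front and back walls (−y and +y sides) run the full x-width; the side walls fit between their inner faces. A door opening 849 mm wide and 2034 mm tall is cut through the front wall from the floor up, its −x edge 841 mm from the wall's −x end.


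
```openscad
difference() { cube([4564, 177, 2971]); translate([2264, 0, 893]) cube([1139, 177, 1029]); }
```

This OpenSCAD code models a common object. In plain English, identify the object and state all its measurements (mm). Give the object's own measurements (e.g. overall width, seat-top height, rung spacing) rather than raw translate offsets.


A wall 4564 mm long (x), 177 mm thick (y), 2971 mm tall, with a rectangular window opening cut through it. The opening is 1139 mm wide and 1029 mm tall; its sill is at z = 893 mm and its near (−x) edge is 2264 mm from the wall's −x end. The opening passes through the full wall thickness.


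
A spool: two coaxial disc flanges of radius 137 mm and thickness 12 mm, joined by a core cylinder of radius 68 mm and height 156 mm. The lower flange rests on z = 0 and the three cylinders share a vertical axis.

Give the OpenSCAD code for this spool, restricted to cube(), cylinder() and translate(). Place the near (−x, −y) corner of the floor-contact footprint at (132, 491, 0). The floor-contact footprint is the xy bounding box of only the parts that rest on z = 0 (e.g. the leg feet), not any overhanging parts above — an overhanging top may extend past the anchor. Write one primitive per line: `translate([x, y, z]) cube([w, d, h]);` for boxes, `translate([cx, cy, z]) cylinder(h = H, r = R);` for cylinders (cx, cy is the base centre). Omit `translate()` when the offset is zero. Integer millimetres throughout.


translate([269, 628, 0]) cylinder(h = 12, r = 137);
translate([269, 628, 12]) cylinder(h = 156, r = 68);
translate([269, 628, 168]) cylinder(h = 12, r = 137);


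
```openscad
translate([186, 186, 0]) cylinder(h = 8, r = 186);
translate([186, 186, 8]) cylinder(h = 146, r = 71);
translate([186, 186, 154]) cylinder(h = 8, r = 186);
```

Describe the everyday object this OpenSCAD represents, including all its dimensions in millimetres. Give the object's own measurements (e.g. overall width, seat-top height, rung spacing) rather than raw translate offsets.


A spool: two coaxial disc flanges of radius 186 mm and thickness 8 mm, joined by a core cylinder of radius 71 mm and height 146 mm. The lower flange rests on z = 0 and the three cylinders share a vertical axis.


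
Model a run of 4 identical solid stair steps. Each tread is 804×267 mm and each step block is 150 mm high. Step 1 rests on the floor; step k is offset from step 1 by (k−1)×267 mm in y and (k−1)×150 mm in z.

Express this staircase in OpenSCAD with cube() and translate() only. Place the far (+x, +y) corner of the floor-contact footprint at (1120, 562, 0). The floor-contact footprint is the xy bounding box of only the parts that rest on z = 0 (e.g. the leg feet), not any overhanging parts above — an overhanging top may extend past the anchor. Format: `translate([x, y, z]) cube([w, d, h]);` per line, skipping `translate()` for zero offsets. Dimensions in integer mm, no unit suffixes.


translate([316, 295, 0]) cube([804, 267, 150]);
translate([316, 562, 150]) cube([804, 267, 150]);
translate([316, 829, 300]) cube([804, 267, 150]);
translate([316, 1096, 450]) cube([804, 267, 150]);


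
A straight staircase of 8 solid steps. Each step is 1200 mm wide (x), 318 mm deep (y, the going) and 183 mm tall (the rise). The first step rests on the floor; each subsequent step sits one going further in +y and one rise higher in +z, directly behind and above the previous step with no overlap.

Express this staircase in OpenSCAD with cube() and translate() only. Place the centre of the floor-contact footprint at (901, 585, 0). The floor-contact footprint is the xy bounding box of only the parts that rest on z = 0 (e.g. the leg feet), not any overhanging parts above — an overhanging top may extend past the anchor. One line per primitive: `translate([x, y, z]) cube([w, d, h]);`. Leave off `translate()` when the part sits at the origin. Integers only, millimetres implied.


translate([301, 426, 0]) cube([1200, 318, 183]);
translate([301, 744, 183]) cube([1200, 318, 183]);
translate([301, 1062, 366]) cube([1200, 318, 183]);
translate([301, 1380, 549]) cube([1200, 318, 183]);
translate([301, 1698, 732]) cube([1200, 318, 183]);
translate([301, 2016, 915]) cube([1200, 318, 183]);
translate([301, 2334, 1098]) cube([1200, 318, 183]);
translate([301, 2652, 1281]) cube([1200, 318, 183]);


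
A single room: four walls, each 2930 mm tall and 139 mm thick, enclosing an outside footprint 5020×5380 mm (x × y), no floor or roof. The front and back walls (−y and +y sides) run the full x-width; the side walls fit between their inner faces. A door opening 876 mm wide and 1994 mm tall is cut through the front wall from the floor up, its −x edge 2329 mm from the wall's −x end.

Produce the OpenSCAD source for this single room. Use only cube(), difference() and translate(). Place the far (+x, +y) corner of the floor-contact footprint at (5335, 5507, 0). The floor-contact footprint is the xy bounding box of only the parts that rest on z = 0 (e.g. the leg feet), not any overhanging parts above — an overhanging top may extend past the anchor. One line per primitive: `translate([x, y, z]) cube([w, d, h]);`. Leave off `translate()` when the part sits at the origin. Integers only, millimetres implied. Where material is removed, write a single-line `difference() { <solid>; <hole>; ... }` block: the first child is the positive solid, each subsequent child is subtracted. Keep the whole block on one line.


difference() { translate([315, 127, 0]) cube([5020, 139, 2930]); translate([2644, 127, 0]) cube([876, 139, 1994]); }
translate([315, 5368, 0]) cube([5020, 139, 2930]);
translate([315, 266, 0]) cube([139, 5102, 2930]);
translate([5196, 266, 0]) cube([139, 5102, 2930]);


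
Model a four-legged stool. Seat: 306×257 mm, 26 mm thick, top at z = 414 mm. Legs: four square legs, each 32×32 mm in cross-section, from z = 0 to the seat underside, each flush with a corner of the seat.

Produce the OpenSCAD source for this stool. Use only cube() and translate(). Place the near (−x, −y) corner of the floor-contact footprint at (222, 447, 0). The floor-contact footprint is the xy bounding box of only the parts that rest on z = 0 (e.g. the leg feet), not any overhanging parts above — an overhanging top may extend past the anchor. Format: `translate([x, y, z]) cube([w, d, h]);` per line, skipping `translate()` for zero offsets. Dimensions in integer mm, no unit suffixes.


translate([222, 447, 388]) cube([306, 257, 26]);
translate([222, 447, 0]) cube([32, 32, 388]);
translate([496, 447, 0]) cube([32, 32, 388]);
translate([222, 672, 0]) cube([32, 32, 388]);
translate([496, 672, 0]) cube([32, 32, 388]);


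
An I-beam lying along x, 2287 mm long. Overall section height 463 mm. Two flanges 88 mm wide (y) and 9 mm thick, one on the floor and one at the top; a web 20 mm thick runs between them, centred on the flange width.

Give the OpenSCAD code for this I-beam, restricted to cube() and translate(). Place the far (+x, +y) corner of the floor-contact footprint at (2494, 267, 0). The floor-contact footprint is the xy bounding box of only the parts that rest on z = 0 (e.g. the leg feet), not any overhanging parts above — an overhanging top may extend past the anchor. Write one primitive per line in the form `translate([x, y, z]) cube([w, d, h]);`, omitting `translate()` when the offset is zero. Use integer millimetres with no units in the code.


translate([207, 179, 0]) cube([2287, 88, 9]);
translate([207, 213, 9]) cube([2287, 20, 445]);
translate([207, 179, 454]) cube([2287, 88, 9]);


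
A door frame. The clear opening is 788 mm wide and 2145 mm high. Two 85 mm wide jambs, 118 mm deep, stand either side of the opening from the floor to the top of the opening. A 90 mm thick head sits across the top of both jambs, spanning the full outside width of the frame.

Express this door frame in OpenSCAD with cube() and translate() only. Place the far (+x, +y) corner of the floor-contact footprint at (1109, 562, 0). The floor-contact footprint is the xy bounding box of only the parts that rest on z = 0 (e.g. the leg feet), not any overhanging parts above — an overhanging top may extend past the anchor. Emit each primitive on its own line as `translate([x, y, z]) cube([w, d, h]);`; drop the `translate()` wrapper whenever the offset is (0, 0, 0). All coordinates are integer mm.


translate([151, 444, 0]) cube([85, 118, 2145]);
translate([1024, 444, 0]) cube([85, 118, 2145]);
translate([151, 444, 2145]) cube([958, 118, 90]);


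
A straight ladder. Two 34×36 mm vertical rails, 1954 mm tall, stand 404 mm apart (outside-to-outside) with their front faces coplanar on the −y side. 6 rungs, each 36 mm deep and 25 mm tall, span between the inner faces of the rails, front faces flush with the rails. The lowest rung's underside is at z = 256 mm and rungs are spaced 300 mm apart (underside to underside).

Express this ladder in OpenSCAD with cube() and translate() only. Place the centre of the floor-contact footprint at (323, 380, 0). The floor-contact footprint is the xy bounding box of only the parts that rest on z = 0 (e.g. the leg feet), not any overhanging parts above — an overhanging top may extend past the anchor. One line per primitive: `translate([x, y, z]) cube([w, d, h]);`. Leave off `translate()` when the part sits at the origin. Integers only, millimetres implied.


translate([121, 362, 0]) cube([34, 36, 1954]);
translate([491, 362, 0]) cube([34, 36, 1954]);
translate([155, 362, 256]) cube([336, 36, 25]);
translate([155, 362, 556]) cube([336, 36, 25]);
translate([155, 362, 856]) cube([336, 36, 25]);
translate([155, 362, 1156]) cube([336, 36, 25]);
translate([155, 362, 1456]) cube([336, 36, 25]);
translate([155, 362, 1756]) cube([336, 36, 25]);


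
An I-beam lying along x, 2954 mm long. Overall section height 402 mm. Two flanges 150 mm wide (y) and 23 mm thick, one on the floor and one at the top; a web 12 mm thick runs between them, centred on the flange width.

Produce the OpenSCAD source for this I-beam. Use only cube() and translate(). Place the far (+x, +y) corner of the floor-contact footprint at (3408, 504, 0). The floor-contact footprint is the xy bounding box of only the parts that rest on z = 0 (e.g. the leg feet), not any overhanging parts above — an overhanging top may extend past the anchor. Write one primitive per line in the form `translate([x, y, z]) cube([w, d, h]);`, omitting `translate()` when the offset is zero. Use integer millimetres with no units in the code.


translate([454, 354, 0]) cube([2954, 150, 23]);
translate([454, 423, 23]) cube([2954, 12, 356]);
translate([454, 354, 379]) cube([2954, 150, 23]);


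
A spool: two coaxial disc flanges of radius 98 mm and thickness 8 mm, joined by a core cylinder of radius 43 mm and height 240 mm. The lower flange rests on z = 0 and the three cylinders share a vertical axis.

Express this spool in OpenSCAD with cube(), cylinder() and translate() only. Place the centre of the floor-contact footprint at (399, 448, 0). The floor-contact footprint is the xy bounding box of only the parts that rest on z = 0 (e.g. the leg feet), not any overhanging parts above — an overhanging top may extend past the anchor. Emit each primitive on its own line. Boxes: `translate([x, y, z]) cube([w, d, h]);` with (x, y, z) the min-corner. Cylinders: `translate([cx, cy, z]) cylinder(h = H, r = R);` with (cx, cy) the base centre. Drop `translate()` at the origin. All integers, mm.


translate([399, 448, 0]) cylinder(h = 8, r = 98);
translate([399, 448, 8]) cylinder(h = 240, r = 43);
translate([399, 448, 248]) cylinder(h = 8, r = 98);


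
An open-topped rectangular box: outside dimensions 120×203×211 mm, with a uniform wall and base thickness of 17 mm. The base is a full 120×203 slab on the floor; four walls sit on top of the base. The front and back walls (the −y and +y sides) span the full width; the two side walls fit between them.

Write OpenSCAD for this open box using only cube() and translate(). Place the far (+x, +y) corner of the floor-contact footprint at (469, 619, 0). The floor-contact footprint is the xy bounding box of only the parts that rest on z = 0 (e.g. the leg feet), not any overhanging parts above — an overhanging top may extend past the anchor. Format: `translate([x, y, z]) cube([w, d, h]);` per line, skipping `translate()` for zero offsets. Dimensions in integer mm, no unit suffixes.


translate([349, 416, 0]) cube([120, 203, 17]);
translate([349, 416, 17]) cube([120, 17, 194]);
translate([349, 602, 17]) cube([120, 17, 194]);
translate([349, 433, 17]) cube([17, 169, 194]);
translate([452, 433, 17]) cube([17, 169, 194]);


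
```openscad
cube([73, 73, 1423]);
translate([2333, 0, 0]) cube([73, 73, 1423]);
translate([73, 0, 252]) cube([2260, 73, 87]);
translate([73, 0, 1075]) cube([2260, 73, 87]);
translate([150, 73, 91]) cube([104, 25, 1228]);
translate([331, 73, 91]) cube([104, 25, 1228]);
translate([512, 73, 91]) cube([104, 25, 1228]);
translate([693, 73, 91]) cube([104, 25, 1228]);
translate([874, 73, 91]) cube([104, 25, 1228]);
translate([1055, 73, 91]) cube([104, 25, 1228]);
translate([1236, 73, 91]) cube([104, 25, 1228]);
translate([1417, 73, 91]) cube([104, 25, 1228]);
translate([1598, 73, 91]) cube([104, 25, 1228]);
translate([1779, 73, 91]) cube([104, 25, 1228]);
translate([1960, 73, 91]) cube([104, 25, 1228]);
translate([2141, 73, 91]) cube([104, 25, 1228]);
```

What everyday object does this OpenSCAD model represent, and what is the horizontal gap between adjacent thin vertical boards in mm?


A fence section. The picket gap is 77 mm.

Two posts, two rails, 12 pickets — a fence section. Span 2260 mm holds 12 pickets of 104 mm with 13 equal gaps: ⌊(2260 − 12·104) / 13⌋ = 77 mm.


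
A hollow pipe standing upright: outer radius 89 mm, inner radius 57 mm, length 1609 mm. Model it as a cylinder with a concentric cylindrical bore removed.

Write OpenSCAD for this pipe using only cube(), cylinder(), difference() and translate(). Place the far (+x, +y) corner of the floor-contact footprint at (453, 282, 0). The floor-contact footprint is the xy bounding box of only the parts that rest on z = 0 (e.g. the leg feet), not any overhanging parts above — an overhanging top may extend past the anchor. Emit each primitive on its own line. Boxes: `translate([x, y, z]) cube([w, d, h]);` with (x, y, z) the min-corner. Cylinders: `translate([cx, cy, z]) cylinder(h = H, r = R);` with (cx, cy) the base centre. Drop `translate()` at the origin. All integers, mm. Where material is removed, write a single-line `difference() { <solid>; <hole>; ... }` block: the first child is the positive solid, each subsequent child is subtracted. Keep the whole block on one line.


difference() { translate([364, 193, 0]) cylinder(h = 1609, r = 89); translate([364, 193, 0]) cylinder(h = 1609, r = 57); }


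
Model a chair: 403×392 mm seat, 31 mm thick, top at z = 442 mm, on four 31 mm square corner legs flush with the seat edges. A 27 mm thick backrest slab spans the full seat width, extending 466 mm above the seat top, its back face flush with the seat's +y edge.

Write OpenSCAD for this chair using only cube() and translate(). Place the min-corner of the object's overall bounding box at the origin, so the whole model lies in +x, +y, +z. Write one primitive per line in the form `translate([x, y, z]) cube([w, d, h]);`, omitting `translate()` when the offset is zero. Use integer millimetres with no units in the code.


// leg_h = 442 - 31 = 411
translate([0, 0, 411]) cube([403, 392, 31]);
cube([31, 31, 411]);
translate([372, 0, 0]) cube([31, 31, 411]);
translate([0, 361, 0]) cube([31, 31, 411]);
translate([372, 361, 0]) cube([31, 31, 411]);
translate([0, 365, 442]) cube([403, 27, 466]);


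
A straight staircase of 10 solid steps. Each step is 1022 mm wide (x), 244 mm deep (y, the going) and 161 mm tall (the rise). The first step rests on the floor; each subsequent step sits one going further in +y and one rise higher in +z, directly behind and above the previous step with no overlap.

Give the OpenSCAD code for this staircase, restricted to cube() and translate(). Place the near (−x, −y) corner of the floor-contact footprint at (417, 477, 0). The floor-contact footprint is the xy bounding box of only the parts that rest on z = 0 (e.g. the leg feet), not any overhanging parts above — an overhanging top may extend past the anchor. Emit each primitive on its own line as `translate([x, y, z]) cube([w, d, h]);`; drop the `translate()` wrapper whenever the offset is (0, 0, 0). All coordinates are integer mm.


translate([417, 477, 0]) cube([1022, 244, 161]);
translate([417, 721, 161]) cube([1022, 244, 161]);
translate([417, 965, 322]) cube([1022, 244, 161]);
translate([417, 1209, 483]) cube([1022, 244, 161]);
translate([417, 1453, 644]) cube([1022, 244, 161]);
translate([417, 1697, 805]) cube([1022, 244, 161]);
translate([417, 1941, 966]) cube([1022, 244, 161]);
translate([417, 2185, 1127]) cube([1022, 244, 161]);
translate([417, 2429, 1288]) cube([1022, 244, 161]);
translate([417, 2673, 1449]) cube([1022, 244, 161]);


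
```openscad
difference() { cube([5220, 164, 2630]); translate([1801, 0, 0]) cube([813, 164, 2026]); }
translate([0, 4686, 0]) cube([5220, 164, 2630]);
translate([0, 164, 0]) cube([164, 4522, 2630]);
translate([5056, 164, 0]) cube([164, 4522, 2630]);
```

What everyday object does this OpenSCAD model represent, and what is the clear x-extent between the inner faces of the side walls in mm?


A single room. The interior width is 4892 mm.

Four walls enclosing a rectangle with a door in the front wall — a room. Outside width 5220 minus two 164 mm walls gives 4892 mm.


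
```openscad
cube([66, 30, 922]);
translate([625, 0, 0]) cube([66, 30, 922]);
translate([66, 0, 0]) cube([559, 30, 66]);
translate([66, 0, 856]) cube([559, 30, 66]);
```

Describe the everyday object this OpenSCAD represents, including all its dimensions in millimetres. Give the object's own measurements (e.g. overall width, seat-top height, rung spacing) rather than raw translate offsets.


A rectangular picture frame lying in the x–z plane (depth along y). The opening is 559 mm wide (x) by 790 mm tall (z), surrounded by a border 66 mm wide on all four sides. The frame is 30 mm deep and is made of two full-height vertical stiles with two horizontal rails fitted between them.


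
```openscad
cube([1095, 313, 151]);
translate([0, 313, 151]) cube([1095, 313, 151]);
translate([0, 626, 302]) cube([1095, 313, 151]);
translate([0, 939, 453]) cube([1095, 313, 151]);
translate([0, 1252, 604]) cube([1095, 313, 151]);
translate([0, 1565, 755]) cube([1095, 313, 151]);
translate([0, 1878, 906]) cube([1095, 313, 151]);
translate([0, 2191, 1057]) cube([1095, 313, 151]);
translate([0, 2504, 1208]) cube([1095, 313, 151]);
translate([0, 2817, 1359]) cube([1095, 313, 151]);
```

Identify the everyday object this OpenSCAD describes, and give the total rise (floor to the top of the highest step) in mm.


A staircase. The total rise is 1510 mm.

10 identical blocks, each offset up and back from the previous — a staircase. Each step is 151 mm tall and there are 10 of them, so the total rise is 10 × 151 = 1510 mm.


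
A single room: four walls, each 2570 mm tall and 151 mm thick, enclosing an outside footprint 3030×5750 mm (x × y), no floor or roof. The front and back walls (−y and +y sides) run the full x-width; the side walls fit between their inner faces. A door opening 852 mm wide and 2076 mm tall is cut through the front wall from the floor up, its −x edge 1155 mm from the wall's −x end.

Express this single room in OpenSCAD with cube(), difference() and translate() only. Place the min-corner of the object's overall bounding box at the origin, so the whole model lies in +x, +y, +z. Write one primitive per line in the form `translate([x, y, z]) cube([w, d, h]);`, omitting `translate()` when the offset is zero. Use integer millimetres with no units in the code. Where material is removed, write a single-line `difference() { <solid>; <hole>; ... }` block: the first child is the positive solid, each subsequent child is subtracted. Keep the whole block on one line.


difference() { cube([3030, 151, 2570]); translate([1155, 0, 0]) cube([852, 151, 2076]); }
translate([0, 5599, 0]) cube([3030, 151, 2570]);
translate([0, 151, 0]) cube([151, 5448, 2570]);
translate([2879, 151, 0]) cube([151, 5448, 2570]);


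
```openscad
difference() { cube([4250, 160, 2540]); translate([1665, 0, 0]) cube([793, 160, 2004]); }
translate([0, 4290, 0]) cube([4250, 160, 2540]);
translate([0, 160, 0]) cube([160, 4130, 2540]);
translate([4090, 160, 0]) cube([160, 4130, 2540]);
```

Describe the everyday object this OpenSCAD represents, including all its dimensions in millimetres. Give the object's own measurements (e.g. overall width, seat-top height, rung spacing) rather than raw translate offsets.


A single room: four walls, each 2540 mm tall and 160 mm thick, enclosing an outside footprint 4250×4450 mm (x × y), no floor or roof. The front and back walls (−y and +y sides) run the full x-width; the side walls fit between their inner faces. A door opening 793 mm wide and 2004 mm tall is cut through the front wall from the floor up, its −x edge 1665 mm from the wall's −x end.


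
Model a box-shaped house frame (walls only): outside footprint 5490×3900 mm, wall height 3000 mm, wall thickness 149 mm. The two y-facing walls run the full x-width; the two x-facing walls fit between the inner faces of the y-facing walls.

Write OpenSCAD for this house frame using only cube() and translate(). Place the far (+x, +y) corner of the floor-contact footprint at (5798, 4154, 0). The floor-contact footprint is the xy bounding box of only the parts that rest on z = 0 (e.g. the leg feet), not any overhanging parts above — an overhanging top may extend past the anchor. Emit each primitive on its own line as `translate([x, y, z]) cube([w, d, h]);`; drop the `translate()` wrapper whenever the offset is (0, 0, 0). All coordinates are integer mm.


translate([308, 254, 0]) cube([5490, 149, 3000]);
translate([308, 4005, 0]) cube([5490, 149, 3000]);
translate([308, 403, 0]) cube([149, 3602, 3000]);
translate([5649, 403, 0]) cube([149, 3602, 3000]);


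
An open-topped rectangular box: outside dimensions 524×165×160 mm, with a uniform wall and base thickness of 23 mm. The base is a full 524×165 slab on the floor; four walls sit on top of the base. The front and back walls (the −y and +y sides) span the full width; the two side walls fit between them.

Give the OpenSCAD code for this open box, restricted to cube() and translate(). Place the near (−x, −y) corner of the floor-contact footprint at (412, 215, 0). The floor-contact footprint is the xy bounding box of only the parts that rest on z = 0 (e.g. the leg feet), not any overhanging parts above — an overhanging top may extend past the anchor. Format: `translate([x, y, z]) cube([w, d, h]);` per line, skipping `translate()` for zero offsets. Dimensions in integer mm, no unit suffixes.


translate([412, 215, 0]) cube([524, 165, 23]);
translate([412, 215, 23]) cube([524, 23, 137]);
translate([412, 357, 23]) cube([524, 23, 137]);
translate([412, 238, 23]) cube([23, 119, 137]);
translate([913, 238, 23]) cube([23, 119, 137]);


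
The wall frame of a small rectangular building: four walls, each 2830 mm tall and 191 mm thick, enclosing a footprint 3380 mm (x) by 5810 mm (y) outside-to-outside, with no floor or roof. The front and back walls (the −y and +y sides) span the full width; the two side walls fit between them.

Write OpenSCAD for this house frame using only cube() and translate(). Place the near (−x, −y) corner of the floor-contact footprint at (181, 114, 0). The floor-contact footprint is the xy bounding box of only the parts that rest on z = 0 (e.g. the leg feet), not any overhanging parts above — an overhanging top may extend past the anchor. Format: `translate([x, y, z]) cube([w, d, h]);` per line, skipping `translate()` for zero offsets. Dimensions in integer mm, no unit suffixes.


translate([181, 114, 0]) cube([3380, 191, 2830]);
translate([181, 5733, 0]) cube([3380, 191, 2830]);
translate([181, 305, 0]) cube([191, 5428, 2830]);
translate([3370, 305, 0]) cube([191, 5428, 2830]);


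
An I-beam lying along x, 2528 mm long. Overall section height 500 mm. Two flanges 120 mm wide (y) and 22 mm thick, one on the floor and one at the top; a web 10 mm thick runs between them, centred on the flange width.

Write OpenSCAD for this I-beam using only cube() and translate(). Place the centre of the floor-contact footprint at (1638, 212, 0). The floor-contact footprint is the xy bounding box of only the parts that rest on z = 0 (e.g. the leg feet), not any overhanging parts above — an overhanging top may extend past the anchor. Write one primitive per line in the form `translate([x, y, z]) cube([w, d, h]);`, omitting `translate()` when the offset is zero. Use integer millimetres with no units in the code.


translate([374, 152, 0]) cube([2528, 120, 22]);
translate([374, 207, 22]) cube([2528, 10, 456]);
translate([374, 152, 478]) cube([2528, 120, 22]);


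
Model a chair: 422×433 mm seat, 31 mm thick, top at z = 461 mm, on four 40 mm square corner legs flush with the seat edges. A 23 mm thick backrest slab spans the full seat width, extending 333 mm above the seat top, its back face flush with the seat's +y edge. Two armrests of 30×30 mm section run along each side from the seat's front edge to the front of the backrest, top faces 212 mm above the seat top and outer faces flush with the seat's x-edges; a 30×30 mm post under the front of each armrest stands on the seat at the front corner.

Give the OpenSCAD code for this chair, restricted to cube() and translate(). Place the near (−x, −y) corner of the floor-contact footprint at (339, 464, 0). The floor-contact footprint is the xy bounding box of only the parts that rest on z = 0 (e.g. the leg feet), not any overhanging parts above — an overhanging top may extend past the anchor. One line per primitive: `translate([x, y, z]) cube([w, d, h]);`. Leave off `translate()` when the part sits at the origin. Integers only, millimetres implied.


translate([339, 464, 430]) cube([422, 433, 31]);
translate([339, 464, 0]) cube([40, 40, 430]);
translate([721, 464, 0]) cube([40, 40, 430]);
translate([339, 857, 0]) cube([40, 40, 430]);
translate([721, 857, 0]) cube([40, 40, 430]);
translate([339, 874, 461]) cube([422, 23, 333]);
translate([339, 464, 643]) cube([30, 410, 30]);
translate([731, 464, 643]) cube([30, 410, 30]);
translate([339, 464, 461]) cube([30, 30, 182]);
translate([731, 464, 461]) cube([30, 30, 182]);


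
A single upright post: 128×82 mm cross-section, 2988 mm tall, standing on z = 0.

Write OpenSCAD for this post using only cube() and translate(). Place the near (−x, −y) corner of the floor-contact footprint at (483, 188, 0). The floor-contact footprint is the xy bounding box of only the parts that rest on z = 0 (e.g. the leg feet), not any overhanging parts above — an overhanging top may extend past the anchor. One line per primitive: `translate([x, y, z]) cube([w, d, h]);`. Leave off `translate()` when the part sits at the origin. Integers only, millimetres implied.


translate([483, 188, 0]) cube([128, 82, 2988]);


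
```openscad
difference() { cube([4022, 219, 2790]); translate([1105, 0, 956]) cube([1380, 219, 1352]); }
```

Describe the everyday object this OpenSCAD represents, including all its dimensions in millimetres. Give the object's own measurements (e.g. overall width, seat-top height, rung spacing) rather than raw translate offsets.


A wall 4022 mm long (x), 219 mm thick (y), 2790 mm tall, with a rectangular window opening cut through it. The opening is 1380 mm wide and 1352 mm tall; its sill is at z = 956 mm and its near (−x) edge is 1105 mm from the wall's −x end. The opening passes through the full wall thickness.


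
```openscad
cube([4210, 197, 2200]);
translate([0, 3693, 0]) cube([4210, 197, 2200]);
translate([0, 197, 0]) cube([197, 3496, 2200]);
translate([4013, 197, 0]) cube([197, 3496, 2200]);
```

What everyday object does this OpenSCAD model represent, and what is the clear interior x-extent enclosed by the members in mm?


A house (or room) frame. The interior width is 3816 mm.

Four 2200 mm walls enclosing a rectangle with no floor or roof — a room or house frame. Outside width is 4210 mm and wall thickness is 197 mm, so the interior width is 4210 − 2 × 197 = 3816 mm.


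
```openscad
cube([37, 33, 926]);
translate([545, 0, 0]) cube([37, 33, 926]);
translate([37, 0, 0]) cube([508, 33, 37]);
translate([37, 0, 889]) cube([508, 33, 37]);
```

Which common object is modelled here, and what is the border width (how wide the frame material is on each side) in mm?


A picture frame. The border width is 37 mm.

Four thin pieces enclosing a rectangular opening — a picture frame. The two full-height stiles are 926 mm tall; the top rail sits at z = 889 and is 37 mm tall, so the border above the opening is 926 − 889 = 37 mm, matching the stile x-width.


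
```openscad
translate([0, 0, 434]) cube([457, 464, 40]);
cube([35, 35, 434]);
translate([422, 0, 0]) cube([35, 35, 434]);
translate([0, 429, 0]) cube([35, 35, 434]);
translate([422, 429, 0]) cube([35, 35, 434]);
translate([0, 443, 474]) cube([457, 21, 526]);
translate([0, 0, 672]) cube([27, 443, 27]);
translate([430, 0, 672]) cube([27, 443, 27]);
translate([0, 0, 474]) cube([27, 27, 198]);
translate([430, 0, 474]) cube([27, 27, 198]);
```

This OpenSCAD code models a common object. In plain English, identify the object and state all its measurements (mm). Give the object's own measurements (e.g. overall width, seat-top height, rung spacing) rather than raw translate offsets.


A chair. The seat is a 457×464×40 mm slab with its top at z = 474 mm, on four 35×35 mm corner legs (flush with the seat edges, standing on z = 0). A flat backrest 21 mm thick, 526 mm tall, spans the full seat width and rises from the seat top along its +y edge, rear face flush with the rear of the seat. Two armrests of 27×27 mm section run along each side from the seat's front edge to the front of the backrest, top faces 225 mm above the seat top and outer faces flush with the seat's x-edges; a 27×27 mm post under the front of each armrest stands on the seat at the front corner.


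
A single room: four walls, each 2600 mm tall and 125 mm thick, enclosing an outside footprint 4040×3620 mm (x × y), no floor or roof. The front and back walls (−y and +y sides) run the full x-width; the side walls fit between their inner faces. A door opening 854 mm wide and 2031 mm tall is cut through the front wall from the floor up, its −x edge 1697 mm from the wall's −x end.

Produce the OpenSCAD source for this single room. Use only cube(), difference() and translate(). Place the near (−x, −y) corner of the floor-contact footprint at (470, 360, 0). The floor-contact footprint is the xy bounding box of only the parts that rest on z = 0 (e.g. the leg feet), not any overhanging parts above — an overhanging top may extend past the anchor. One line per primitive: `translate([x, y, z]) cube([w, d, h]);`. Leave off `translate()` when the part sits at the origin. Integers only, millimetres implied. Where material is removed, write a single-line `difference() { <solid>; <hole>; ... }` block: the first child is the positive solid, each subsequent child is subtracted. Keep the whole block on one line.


difference() { translate([470, 360, 0]) cube([4040, 125, 2600]); translate([2167, 360, 0]) cube([854, 125, 2031]); }
translate([470, 3855, 0]) cube([4040, 125, 2600]);
translate([470, 485, 0]) cube([125, 3370, 2600]);
translate([4385, 485, 0]) cube([125, 3370, 2600]);


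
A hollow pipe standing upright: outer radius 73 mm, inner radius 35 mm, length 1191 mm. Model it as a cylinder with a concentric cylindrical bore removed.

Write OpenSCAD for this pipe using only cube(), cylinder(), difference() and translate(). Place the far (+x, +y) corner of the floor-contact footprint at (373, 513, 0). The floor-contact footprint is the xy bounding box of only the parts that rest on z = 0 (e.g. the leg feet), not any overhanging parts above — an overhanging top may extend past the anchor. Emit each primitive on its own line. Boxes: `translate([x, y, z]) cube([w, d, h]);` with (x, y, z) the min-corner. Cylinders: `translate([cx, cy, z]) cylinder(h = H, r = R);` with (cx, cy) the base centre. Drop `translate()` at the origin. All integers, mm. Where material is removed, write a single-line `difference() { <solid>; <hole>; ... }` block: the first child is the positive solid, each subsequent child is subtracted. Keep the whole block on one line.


difference() { translate([300, 440, 0]) cylinder(h = 1191, r = 73); translate([300, 440, 0]) cylinder(h = 1191, r = 35); }


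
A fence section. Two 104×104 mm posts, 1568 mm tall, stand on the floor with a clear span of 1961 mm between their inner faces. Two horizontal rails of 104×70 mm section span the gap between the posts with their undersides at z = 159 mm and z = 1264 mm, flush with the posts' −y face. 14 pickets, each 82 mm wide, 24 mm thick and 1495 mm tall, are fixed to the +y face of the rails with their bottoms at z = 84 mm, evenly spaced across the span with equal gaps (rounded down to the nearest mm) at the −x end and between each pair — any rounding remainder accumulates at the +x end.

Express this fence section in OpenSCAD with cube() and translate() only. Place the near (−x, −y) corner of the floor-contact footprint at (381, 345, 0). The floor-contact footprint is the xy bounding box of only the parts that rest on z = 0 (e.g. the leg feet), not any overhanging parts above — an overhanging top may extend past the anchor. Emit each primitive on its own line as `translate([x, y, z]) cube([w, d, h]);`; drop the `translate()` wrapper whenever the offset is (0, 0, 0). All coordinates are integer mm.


translate([381, 345, 0]) cube([104, 104, 1568]);
translate([2446, 345, 0]) cube([104, 104, 1568]);
translate([485, 345, 159]) cube([1961, 104, 70]);
translate([485, 345, 1264]) cube([1961, 104, 70]);
translate([539, 449, 84]) cube([82, 24, 1495]);
translate([675, 449, 84]) cube([82, 24, 1495]);
translate([811, 449, 84]) cube([82, 24, 1495]);
translate([947, 449, 84]) cube([82, 24, 1495]);
translate([1083, 449, 84]) cube([82, 24, 1495]);
translate([1219, 449, 84]) cube([82, 24, 1495]);
translate([1355, 449, 84]) cube([82, 24, 1495]);
translate([1491, 449, 84]) cube([82, 24, 1495]);
translate([1627, 449, 84]) cube([82, 24, 1495]);
translate([1763, 449, 84]) cube([82, 24, 1495]);
translate([1899, 449, 84]) cube([82, 24, 1495]);
translate([2035, 449, 84]) cube([82, 24, 1495]);
translate([2171, 449, 84]) cube([82, 24, 1495]);
translate([2307, 449, 84]) cube([82, 24, 1495]);


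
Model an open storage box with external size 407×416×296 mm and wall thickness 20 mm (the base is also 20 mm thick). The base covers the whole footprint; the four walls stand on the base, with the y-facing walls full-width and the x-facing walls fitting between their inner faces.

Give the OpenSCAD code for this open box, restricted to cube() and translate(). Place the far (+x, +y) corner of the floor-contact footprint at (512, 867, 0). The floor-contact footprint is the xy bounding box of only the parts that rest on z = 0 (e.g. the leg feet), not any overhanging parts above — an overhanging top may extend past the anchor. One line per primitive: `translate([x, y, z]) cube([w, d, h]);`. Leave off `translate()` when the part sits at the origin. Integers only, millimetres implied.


translate([105, 451, 0]) cube([407, 416, 20]);
translate([105, 451, 20]) cube([407, 20, 276]);
translate([105, 847, 20]) cube([407, 20, 276]);
translate([105, 471, 20]) cube([20, 376, 276]);
translate([492, 471, 20]) cube([20, 376, 276]);
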